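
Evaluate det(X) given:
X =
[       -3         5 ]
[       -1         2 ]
det(X) = -1

For a 2×2 matrix [[a, b], [c, d]], det = a*d - b*c.
det(X) = (-3)*(2) - (5)*(-1) = -6 + 5 = -1.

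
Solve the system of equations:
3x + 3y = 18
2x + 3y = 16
x = 2, y = 4

Use elimination (row reduction):
Equation 1: 3x + 3y = 18.
Equation 2: 2x + 3y = 16.
Multiply Eq1 by 2 and Eq2 by 3: 6x + 6y = 36;  6x + 9y = 48.
Subtract: (3)y = 12, so y = 4.
Back-substitute into Eq1: 3x + 3*(4) = 18, so x = 2.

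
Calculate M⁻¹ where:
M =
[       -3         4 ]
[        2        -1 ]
det(M) = -5
M⁻¹ =
[      1/5       4/5 ]
[      2/5       3/5 ]

For a 2×2 matrix M = [[a, b], [c, d]] with det(M) ≠ 0, M⁻¹ = (1/det(M)) * [[d, -b], [-c, a]].
det(M) = (-3)*(-1) - (4)*(2) = 3 - 8 = -5.
M⁻¹ = (1/-5) * [[-1, -4], [-2, -3]].
Dividing each entry by -5 and reducing:
M⁻¹ =
[      1/5       4/5 ]
[      2/5       3/5 ]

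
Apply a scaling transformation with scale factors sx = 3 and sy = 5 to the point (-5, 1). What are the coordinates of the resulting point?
(-15, 5)

Scaling matrix:
[[3, 0], [0, 5]]
Result: (-5 × 3, 1 × 5) = (-15, 5)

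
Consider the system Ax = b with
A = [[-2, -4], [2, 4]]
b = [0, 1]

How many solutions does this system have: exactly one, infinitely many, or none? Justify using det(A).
No solution

det(A) = (-2)*(4) - (-4)*(2) = 0, so A is singular.
The column space of A is span(column 1) = span([-2, 2]).
b = [0, 1] is not a scalar multiple of column 1, so b ∉ column space and the system is inconsistent — no solution.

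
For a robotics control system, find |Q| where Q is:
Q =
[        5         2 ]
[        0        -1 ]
det(Q) = -5

For a 2×2 matrix [[a, b], [c, d]], det = a*d - b*c.
det(Q) = (5)*(-1) - (2)*(0) = -5 - 0 = -5.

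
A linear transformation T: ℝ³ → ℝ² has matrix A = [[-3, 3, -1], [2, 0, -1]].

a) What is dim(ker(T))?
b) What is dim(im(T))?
dim(ker) = 1, dim(im) = 2

The two rows are not scalar multiples of one another (no single k satisfies row 2 = k × row 1), so they are linearly independent.
Thus rank(A) = 2.
dim(im(T)) = rank(A) = 2.
By the rank-nullity theorem applied to T: ℝ³ → ℝ², rank(A) + nullity(A) = 3 (the domain dimension), so dim(ker(T)) = 3 - 2 = 1.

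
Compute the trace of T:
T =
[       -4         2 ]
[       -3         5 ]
tr(T) = -4 + 5 = 1

The trace of a square matrix is the sum of its diagonal entries.
Diagonal entries of T: T[0][0] = -4, T[1][1] = 5.
tr(T) = -4 + 5 = 1.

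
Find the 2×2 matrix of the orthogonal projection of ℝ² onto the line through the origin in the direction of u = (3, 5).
[[9/34, 15/34], [15/34, 25/34]]

The orthogonal projection onto the line spanned by a nonzero vector u = (a, b) has matrix P = (u uᵀ) / (uᵀ u) = (1/(a² + b²)) · [[a², ab], [ab, b²]].
Here u = (3, 5), so a² + b² = 9 + 25 = 34.
P = (1/34) · [[9, 15], [15, 25]] = [[9/34, 15/34], [15/34, 25/34]].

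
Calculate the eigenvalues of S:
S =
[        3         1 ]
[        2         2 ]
λ = 1, 4

Solve det(S - λI) = 0. For a 2×2 matrix the characteristic equation is λ² - (trace)λ + det = 0.
trace(S) = a + d = 3 + 2 = 5.
det(S) = a*d - b*c = (3)*(2) - (1)*(2) = 6 - 2 = 4.
Characteristic equation: λ² - (5)λ + (4) = 0.
Discriminant = (5)² - 4*(4) = 25 - 16 = 9.
λ = (5 ± √9) / 2 = (5 ± 3) / 2 = 1, 4.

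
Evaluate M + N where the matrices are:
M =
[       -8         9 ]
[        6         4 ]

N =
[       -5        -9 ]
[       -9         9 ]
M + N =
[      -13         0 ]
[       -3        13 ]

Matrix addition is elementwise: (M+N)[i][j] = M[i][j] + N[i][j].
  (M+N)[0][0] = (-8) + (-5) = -13
  (M+N)[0][1] = (9) + (-9) = 0
  (M+N)[1][0] = (6) + (-9) = -3
  (M+N)[1][1] = (4) + (9) = 13
M + N =
[      -13         0 ]
[       -3        13 ]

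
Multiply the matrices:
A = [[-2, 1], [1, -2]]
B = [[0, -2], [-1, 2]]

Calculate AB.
[[-1, 6], [2, -6]]

Each entry (i,j) of AB = sum over k of A[i][k]*B[k][j].
(AB)[0][0] = (-2)*(0) + (1)*(-1) = -1
(AB)[0][1] = (-2)*(-2) + (1)*(2) = 6
(AB)[1][0] = (1)*(0) + (-2)*(-1) = 2
(AB)[1][1] = (1)*(-2) + (-2)*(2) = -6
AB = [[-1, 6], [2, -6]]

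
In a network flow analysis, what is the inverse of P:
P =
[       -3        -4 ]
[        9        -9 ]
det(P) = 63
P⁻¹ =
[     -1/7      4/63 ]
[     -1/7     -1/21 ]

For a 2×2 matrix P = [[a, b], [c, d]] with det(P) ≠ 0, P⁻¹ = (1/det(P)) * [[d, -b], [-c, a]].
det(P) = (-3)*(-9) - (-4)*(9) = 27 + 36 = 63.
P⁻¹ = (1/63) * [[-9, 4], [-9, -3]].
Dividing each entry by 63 and reducing:
P⁻¹ =
[     -1/7      4/63 ]
[     -1/7     -1/21 ]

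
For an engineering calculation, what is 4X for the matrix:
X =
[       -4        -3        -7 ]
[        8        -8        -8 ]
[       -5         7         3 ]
4X =
[      -16       -12       -28 ]
[       32       -32       -32 ]
[      -20        28        12 ]

Scalar multiplication is elementwise: (4X)[i][j] = 4 * X[i][j].
  (4X)[0][0] = 4 * (-4) = -16
  (4X)[0][1] = 4 * (-3) = -12
  (4X)[0][2] = 4 * (-7) = -28
  (4X)[1][0] = 4 * (8) = 32
  (4X)[1][1] = 4 * (-8) = -32
  (4X)[1][2] = 4 * (-8) = -32
  (4X)[2][0] = 4 * (-5) = -20
  (4X)[2][1] = 4 * (7) = 28
  (4X)[2][2] = 4 * (3) = 12
4X =
[      -16       -12       -28 ]
[       32       -32       -32 ]
[      -20        28        12 ]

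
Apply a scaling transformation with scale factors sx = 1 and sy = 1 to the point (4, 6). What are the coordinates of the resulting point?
(4, 6)

Scaling matrix:
[[1, 0], [0, 1]]
Result: (4 × 1, 6 × 1) = (4, 6)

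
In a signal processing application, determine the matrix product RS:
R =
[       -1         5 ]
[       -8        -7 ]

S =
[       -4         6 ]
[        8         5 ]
RS =
[       44        19 ]
[      -24       -83 ]

Matrix multiplication: (RS)[i][j] = sum over k of R[i][k] * S[k][j].
  (RS)[0][0] = (-1)*(-4) + (5)*(8) = 44
  (RS)[0][1] = (-1)*(6) + (5)*(5) = 19
  (RS)[1][0] = (-8)*(-4) + (-7)*(8) = -24
  (RS)[1][1] = (-8)*(6) + (-7)*(5) = -83
RS =
[       44        19 ]
[      -24       -83 ]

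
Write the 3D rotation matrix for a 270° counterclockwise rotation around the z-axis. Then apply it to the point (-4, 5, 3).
R = [[0, 1, 0], [-1, 0, 0], [0, 0, 1]]; R·(-4, 5, 3) = (5, 4, 3)

Rotation matrix for 270° around z-axis:
cos(270°) = 0, sin(270°) = -1
R = [[0, 1, 0], [-1, 0, 0], [0, 0, 1]]
Apply to (-4, 5, 3): R·[-4, 5, 3]ᵀ = (5, 4, 3)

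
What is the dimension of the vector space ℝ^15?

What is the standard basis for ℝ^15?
Dimension = 15; standard basis = {e_1, e_2, e_3, …, e_15}

ℝ^15 is the space of 15-tuples of real numbers; its dimension is 15.
The standard basis consists of 15 vectors: e_1, e_2, e_3, …, e_15, where e_i is the vector with 1 in position i and 0 elsewhere.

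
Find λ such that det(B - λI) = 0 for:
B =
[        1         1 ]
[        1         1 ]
λ = 0, 2

Solve det(B - λI) = 0. For a 2×2 matrix the characteristic equation is λ² - (trace)λ + det = 0.
trace(B) = a + d = 1 + 1 = 2.
det(B) = a*d - b*c = (1)*(1) - (1)*(1) = 1 - 1 = 0.
Characteristic equation: λ² - (2)λ + (0) = 0.
Discriminant = (2)² - 4*(0) = 4 - 0 = 4.
λ = (2 ± √4) / 2 = (2 ± 2) / 2 = 0, 2.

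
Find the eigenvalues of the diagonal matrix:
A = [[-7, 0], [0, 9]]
λ₁ = -7, λ₂ = 9

The characteristic polynomial of A is det(A - λI) = (-7 - λ)(9 - λ) = 0.
The roots are λ = -7 and λ = 9, so the eigenvalues are the diagonal entries.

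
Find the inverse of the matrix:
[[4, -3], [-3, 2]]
[[-2, -3], [-3, -4]]

For [[a,b],[c,d]], inverse = (1/det)·[[d,-b],[-c,a]]
det = 4·2 - -3·-3 = -1
Inverse = (1/-1)·[[2, 3], [3, 4]]
        = [[-2, -3], [-3, -4]]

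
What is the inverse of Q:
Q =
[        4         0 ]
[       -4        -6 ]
det(Q) = -24
Q⁻¹ =
[      1/4         0 ]
[     -1/6      -1/6 ]

For a 2×2 matrix Q = [[a, b], [c, d]] with det(Q) ≠ 0, Q⁻¹ = (1/det(Q)) * [[d, -b], [-c, a]].
det(Q) = (4)*(-6) - (0)*(-4) = -24 - 0 = -24.
Q⁻¹ = (1/-24) * [[-6, 0], [4, 4]].
Dividing each entry by -24 and reducing:
Q⁻¹ =
[      1/4         0 ]
[     -1/6      -1/6 ]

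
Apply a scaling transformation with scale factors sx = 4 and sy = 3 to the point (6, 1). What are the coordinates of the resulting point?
(24, 3)

Scaling matrix:
[[4, 0], [0, 3]]
Result: (6 × 4, 1 × 3) = (24, 3)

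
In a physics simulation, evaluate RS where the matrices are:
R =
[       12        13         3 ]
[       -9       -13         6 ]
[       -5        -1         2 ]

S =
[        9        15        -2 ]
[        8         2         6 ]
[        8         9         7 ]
RS =
[      236       233        75 ]
[     -137      -107       -18 ]
[      -37       -59        18 ]

Matrix multiplication: (RS)[i][j] = sum over k of R[i][k] * S[k][j].
  (RS)[0][0] = (12)*(9) + (13)*(8) + (3)*(8) = 236
  (RS)[0][1] = (12)*(15) + (13)*(2) + (3)*(9) = 233
  (RS)[0][2] = (12)*(-2) + (13)*(6) + (3)*(7) = 75
  (RS)[1][0] = (-9)*(9) + (-13)*(8) + (6)*(8) = -137
  (RS)[1][1] = (-9)*(15) + (-13)*(2) + (6)*(9) = -107
  (RS)[1][2] = (-9)*(-2) + (-13)*(6) + (6)*(7) = -18
  (RS)[2][0] = (-5)*(9) + (-1)*(8) + (2)*(8) = -37
  (RS)[2][1] = (-5)*(15) + (-1)*(2) + (2)*(9) = -59
  (RS)[2][2] = (-5)*(-2) + (-1)*(6) + (2)*(7) = 18
RS =
[      236       233        75 ]
[     -137      -107       -18 ]
[      -37       -59        18 ]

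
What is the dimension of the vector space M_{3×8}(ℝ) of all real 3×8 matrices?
Dimension = 24

A real 3×8 matrix is determined by its 3·8 = 24 independent entries.
A standard basis is {E_ij : 1 ≤ i ≤ 3, 1 ≤ j ≤ 8}, where E_ij has a 1 in position (i, j) and 0 elsewhere — there are 24 such matrices, and they are linearly independent and span M_{3×8}(ℝ).
Therefore dim(M_{3×8}(ℝ)) = 24.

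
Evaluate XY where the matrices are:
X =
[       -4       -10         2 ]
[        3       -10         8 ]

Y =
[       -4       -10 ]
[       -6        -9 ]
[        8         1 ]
XY =
[       92       132 ]
[      112        68 ]

Matrix multiplication: (XY)[i][j] = sum over k of X[i][k] * Y[k][j].
  (XY)[0][0] = (-4)*(-4) + (-10)*(-6) + (2)*(8) = 92
  (XY)[0][1] = (-4)*(-10) + (-10)*(-9) + (2)*(1) = 132
  (XY)[1][0] = (3)*(-4) + (-10)*(-6) + (8)*(8) = 112
  (XY)[1][1] = (3)*(-10) + (-10)*(-9) + (8)*(1) = 68
XY =
[       92       132 ]
[      112        68 ]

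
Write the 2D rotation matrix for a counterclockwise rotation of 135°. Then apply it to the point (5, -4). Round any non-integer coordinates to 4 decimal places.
R = [[-√2/2, -√2/2], [√2/2, -√2/2]]; R·(5, -4) = (-0.7071, 6.3640)

Rotation matrix formula: R(θ) = [[cos θ, -sin θ], [sin θ, cos θ]]
For θ = 135°:
cos(135°) = -√2/2
sin(135°) = √2/2
R = [[-√2/2, -√2/2], [√2/2, -√2/2]]
Apply to (5, -4): [-√2/2·5 + (-√2/2)·-4, √2/2·5 + -√2/2·-4] = (-0.7071, 6.3640)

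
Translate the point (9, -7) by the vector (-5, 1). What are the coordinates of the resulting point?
(4, -6)

Translation by (-5, 1):
x' = 9 + -5 = 4
y' = -7 + 1 = -6
Homogeneous matrix: [[1, 0, -5], [0, 1, 1], [0, 0, 1]]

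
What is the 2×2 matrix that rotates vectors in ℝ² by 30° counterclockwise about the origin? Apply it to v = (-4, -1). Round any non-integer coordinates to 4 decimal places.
R = [[√3/2, -1/2], [1/2, √3/2]]; R·v = (-2.9641, -2.8660)

A counterclockwise rotation by angle θ in ℝ² has matrix R(θ) = [[cos θ, -sin θ], [sin θ, cos θ]].
For θ = 30°: cos θ = √3/2, sin θ = 1/2.
R(30°) = [[√3/2, -1/2], [1/2, √3/2]].
R·v = [√3/2·-4 + (-1/2)·-1, 1/2·-4 + √3/2·-1] = (-2.9641, -2.8660).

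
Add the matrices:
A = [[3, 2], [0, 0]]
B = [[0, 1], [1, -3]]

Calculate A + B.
[[3, 3], [1, -3]]

Add corresponding elements:
(3)+(0)=3
(2)+(1)=3
(0)+(1)=1
(0)+(-3)=-3
A + B = [[3, 3], [1, -3]]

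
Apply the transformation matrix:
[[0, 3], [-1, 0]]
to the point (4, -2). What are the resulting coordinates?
(-6, -4)

Matrix multiplication:
[[0, 3], [-1, 0]] × [4, -2]ᵀ
= [0×4 + 3×-2, -1×4 + 0×-2]ᵀ
= [-6.0000, -4.0000]ᵀ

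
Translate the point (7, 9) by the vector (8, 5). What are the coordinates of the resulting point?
(15, 14)

Translation by (8, 5):
x' = 7 + 8 = 15
y' = 9 + 5 = 14
Homogeneous matrix: [[1, 0, 8], [0, 1, 5], [0, 0, 1]]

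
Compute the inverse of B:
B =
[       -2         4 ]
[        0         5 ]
det(B) = -10
B⁻¹ =
[     -1/2       2/5 ]
[        0       1/5 ]

For a 2×2 matrix B = [[a, b], [c, d]] with det(B) ≠ 0, B⁻¹ = (1/det(B)) * [[d, -b], [-c, a]].
det(B) = (-2)*(5) - (4)*(0) = -10 - 0 = -10.
B⁻¹ = (1/-10) * [[5, -4], [0, -2]].
Dividing each entry by -10 and reducing:
B⁻¹ =
[     -1/2       2/5 ]
[        0       1/5 ]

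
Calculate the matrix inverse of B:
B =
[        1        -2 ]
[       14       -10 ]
det(B) = 18
B⁻¹ =
[     -5/9       1/9 ]
[     -7/9      1/18 ]

For a 2×2 matrix B = [[a, b], [c, d]] with det(B) ≠ 0, B⁻¹ = (1/det(B)) * [[d, -b], [-c, a]].
det(B) = (1)*(-10) - (-2)*(14) = -10 + 28 = 18.
B⁻¹ = (1/18) * [[-10, 2], [-14, 1]].
Dividing each entry by 18 and reducing:
B⁻¹ =
[     -5/9       1/9 ]
[     -7/9      1/18 ]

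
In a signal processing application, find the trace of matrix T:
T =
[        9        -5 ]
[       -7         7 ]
tr(T) = 9 + 7 = 16

The trace of a square matrix is the sum of its diagonal entries.
Diagonal entries of T: T[0][0] = 9, T[1][1] = 7.
tr(T) = 9 + 7 = 16.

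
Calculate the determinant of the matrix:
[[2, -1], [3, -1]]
1

For a 2×2 matrix [[a, b], [c, d]], det = ad - bc
det = (2)(-1) - (-1)(3) = -2 - -3 = 1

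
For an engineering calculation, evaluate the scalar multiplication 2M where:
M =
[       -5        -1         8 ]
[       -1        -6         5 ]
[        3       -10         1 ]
2M =
[      -10        -2        16 ]
[       -2       -12        10 ]
[        6       -20         2 ]

Scalar multiplication is elementwise: (2M)[i][j] = 2 * M[i][j].
  (2M)[0][0] = 2 * (-5) = -10
  (2M)[0][1] = 2 * (-1) = -2
  (2M)[0][2] = 2 * (8) = 16
  (2M)[1][0] = 2 * (-1) = -2
  (2M)[1][1] = 2 * (-6) = -12
  (2M)[1][2] = 2 * (5) = 10
  (2M)[2][0] = 2 * (3) = 6
  (2M)[2][1] = 2 * (-10) = -20
  (2M)[2][2] = 2 * (1) = 2
2M =
[      -10        -2        16 ]
[       -2       -12        10 ]
[        6       -20         2 ]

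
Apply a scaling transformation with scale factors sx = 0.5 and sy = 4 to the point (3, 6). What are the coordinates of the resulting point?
(1.5, 24)

Scaling matrix:
[[0.50, 0], [0, 4]]
Result: (3 × 0.5, 6 × 4) = (1.5, 24)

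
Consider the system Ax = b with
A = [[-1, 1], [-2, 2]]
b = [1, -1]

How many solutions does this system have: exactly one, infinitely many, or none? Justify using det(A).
No solution

det(A) = (-1)*(2) - (1)*(-2) = 0, so A is singular.
The column space of A is span(column 1) = span([-1, -2]).
b = [1, -1] is not a scalar multiple of column 1, so b ∉ column space and the system is inconsistent — no solution.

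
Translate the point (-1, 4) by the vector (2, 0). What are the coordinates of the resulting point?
(1, 4)

Translation by (2, 0):
x' = -1 + 2 = 1
y' = 4 + 0 = 4
Homogeneous matrix: [[1, 0, 2], [0, 1, 0], [0, 0, 1]]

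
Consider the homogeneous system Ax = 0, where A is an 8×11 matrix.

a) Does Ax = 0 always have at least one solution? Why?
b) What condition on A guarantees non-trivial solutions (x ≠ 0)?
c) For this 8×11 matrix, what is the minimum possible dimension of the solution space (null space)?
a) Yes, x = 0 is always a solution. b) When A has linearly dependent columns (rank < n). c) Minimum nullity = 3.

a) x = 0 satisfies A·0 = 0, so the zero vector is always a solution.
b) Non-trivial solutions exist iff the columns of A are linearly dependent, equivalently rank(A) < n (the number of columns).
c) By rank-nullity, rank(A) + nullity(A) = n = 11. Since A has only 8 rows, rank(A) ≤ 8, so nullity(A) ≥ 11 - 8 = 3.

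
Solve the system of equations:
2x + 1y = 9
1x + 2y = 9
x = 3, y = 3

Use elimination (row reduction):
Equation 1: 2x + 1y = 9.
Equation 2: 1x + 2y = 9.
Multiply Eq1 by 1 and Eq2 by 2: 2x + 1y = 9;  2x + 4y = 18.
Subtract: (3)y = 9, so y = 3.
Back-substitute into Eq1: 2x + 1*(3) = 9, so x = 3.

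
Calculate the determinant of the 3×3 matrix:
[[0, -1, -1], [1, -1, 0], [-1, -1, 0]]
2

Expansion along first row:
det = 0·det([[-1,0],[-1,0]]) - -1·det([[1,0],[-1,0]]) + -1·det([[1,-1],[-1,-1]])
    = 0·(-1·0 - 0·-1) - -1·(1·0 - 0·-1) + -1·(1·-1 - -1·-1)
    = 0·0 - -1·0 + -1·-2
    = 0 + 0 + 2 = 2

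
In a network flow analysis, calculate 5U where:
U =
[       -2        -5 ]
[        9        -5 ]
5U =
[      -10       -25 ]
[       45       -25 ]

Scalar multiplication is elementwise: (5U)[i][j] = 5 * U[i][j].
  (5U)[0][0] = 5 * (-2) = -10
  (5U)[0][1] = 5 * (-5) = -25
  (5U)[1][0] = 5 * (9) = 45
  (5U)[1][1] = 5 * (-5) = -25
5U =
[      -10       -25 ]
[       45       -25 ]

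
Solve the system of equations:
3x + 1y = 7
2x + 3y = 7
x = 2, y = 1

Use elimination (row reduction):
Equation 1: 3x + 1y = 7.
Equation 2: 2x + 3y = 7.
Multiply Eq1 by 2 and Eq2 by 3: 6x + 2y = 14;  6x + 9y = 21.
Subtract: (7)y = 7, so y = 1.
Back-substitute into Eq1: 3x + 1*(1) = 7, so x = 2.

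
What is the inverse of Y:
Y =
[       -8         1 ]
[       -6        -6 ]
det(Y) = 54
Y⁻¹ =
[     -1/9     -1/54 ]
[      1/9     -4/27 ]

For a 2×2 matrix Y = [[a, b], [c, d]] with det(Y) ≠ 0, Y⁻¹ = (1/det(Y)) * [[d, -b], [-c, a]].
det(Y) = (-8)*(-6) - (1)*(-6) = 48 + 6 = 54.
Y⁻¹ = (1/54) * [[-6, -1], [6, -8]].
Dividing each entry by 54 and reducing:
Y⁻¹ =
[     -1/9     -1/54 ]
[      1/9     -4/27 ]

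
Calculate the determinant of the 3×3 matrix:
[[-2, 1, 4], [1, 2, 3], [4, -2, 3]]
-55

Expansion along first row:
det = -2·det([[2,3],[-2,3]]) - 1·det([[1,3],[4,3]]) + 4·det([[1,2],[4,-2]])
    = -2·(2·3 - 3·-2) - 1·(1·3 - 3·4) + 4·(1·-2 - 2·4)
    = -2·12 - 1·-9 + 4·-10
    = -24 + 9 + -40 = -55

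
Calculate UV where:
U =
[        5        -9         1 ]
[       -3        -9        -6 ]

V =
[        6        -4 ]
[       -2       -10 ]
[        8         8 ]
UV =
[       56        78 ]
[      -48        54 ]

Matrix multiplication: (UV)[i][j] = sum over k of U[i][k] * V[k][j].
  (UV)[0][0] = (5)*(6) + (-9)*(-2) + (1)*(8) = 56
  (UV)[0][1] = (5)*(-4) + (-9)*(-10) + (1)*(8) = 78
  (UV)[1][0] = (-3)*(6) + (-9)*(-2) + (-6)*(8) = -48
  (UV)[1][1] = (-3)*(-4) + (-9)*(-10) + (-6)*(8) = 54
UV =
[       56        78 ]
[      -48        54 ]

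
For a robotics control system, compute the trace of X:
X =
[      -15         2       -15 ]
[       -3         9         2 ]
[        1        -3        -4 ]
tr(X) = -15 + 9 - 4 = -10

The trace of a square matrix is the sum of its diagonal entries.
Diagonal entries of X: X[0][0] = -15, X[1][1] = 9, X[2][2] = -4.
tr(X) = -15 + 9 - 4 = -10.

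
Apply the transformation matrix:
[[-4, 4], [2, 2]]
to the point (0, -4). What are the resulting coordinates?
(-16, -8)

Matrix multiplication:
[[-4, 4], [2, 2]] × [0, -4]ᵀ
= [-4×0 + 4×-4, 2×0 + 2×-4]ᵀ
= [-16.0000, -8.0000]ᵀ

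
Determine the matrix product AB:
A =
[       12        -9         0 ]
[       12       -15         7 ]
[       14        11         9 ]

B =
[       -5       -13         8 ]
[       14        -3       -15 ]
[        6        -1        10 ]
AB =
[     -186      -129       231 ]
[     -228      -118       391 ]
[      138      -224        37 ]

Matrix multiplication: (AB)[i][j] = sum over k of A[i][k] * B[k][j].
  (AB)[0][0] = (12)*(-5) + (-9)*(14) + (0)*(6) = -186
  (AB)[0][1] = (12)*(-13) + (-9)*(-3) + (0)*(-1) = -129
  (AB)[0][2] = (12)*(8) + (-9)*(-15) + (0)*(10) = 231
  (AB)[1][0] = (12)*(-5) + (-15)*(14) + (7)*(6) = -228
  (AB)[1][1] = (12)*(-13) + (-15)*(-3) + (7)*(-1) = -118
  (AB)[1][2] = (12)*(8) + (-15)*(-15) + (7)*(10) = 391
  (AB)[2][0] = (14)*(-5) + (11)*(14) + (9)*(6) = 138
  (AB)[2][1] = (14)*(-13) + (11)*(-3) + (9)*(-1) = -224
  (AB)[2][2] = (14)*(8) + (11)*(-15) + (9)*(10) = 37
AB =
[     -186      -129       231 ]
[     -228      -118       391 ]
[      138      -224        37 ]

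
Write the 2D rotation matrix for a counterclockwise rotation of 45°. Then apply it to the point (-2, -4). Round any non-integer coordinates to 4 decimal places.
R = [[√2/2, -√2/2], [√2/2, √2/2]]; R·(-2, -4) = (1.4142, -4.2426)

Rotation matrix formula: R(θ) = [[cos θ, -sin θ], [sin θ, cos θ]]
For θ = 45°:
cos(45°) = √2/2
sin(45°) = √2/2
R = [[√2/2, -√2/2], [√2/2, √2/2]]
Apply to (-2, -4): [√2/2·-2 + (-√2/2)·-4, √2/2·-2 + √2/2·-4] = (1.4142, -4.2426)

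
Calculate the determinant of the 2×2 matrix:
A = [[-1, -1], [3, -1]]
4

For A = [[a, b], [c, d]], det(A) = a*d - b*c.
det(A) = (-1)*(-1) - (-1)*(3) = 1 - -3 = 4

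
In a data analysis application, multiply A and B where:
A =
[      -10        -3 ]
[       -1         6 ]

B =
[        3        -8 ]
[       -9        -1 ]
AB =
[       -3        83 ]
[      -57         2 ]

Matrix multiplication: (AB)[i][j] = sum over k of A[i][k] * B[k][j].
  (AB)[0][0] = (-10)*(3) + (-3)*(-9) = -3
  (AB)[0][1] = (-10)*(-8) + (-3)*(-1) = 83
  (AB)[1][0] = (-1)*(3) + (6)*(-9) = -57
  (AB)[1][1] = (-1)*(-8) + (6)*(-1) = 2
AB =
[       -3        83 ]
[      -57         2 ]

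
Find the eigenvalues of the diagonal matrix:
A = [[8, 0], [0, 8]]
λ₁ = 8, λ₂ = 8

The characteristic polynomial of A is det(A - λI) = (8 - λ)(8 - λ) = 0.
The roots are λ = 8 and λ = 8, so the eigenvalues are the diagonal entries.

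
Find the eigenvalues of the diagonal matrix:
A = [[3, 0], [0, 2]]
λ₁ = 3, λ₂ = 2

The characteristic polynomial of A is det(A - λI) = (3 - λ)(2 - λ) = 0.
The roots are λ = 3 and λ = 2, so the eigenvalues are the diagonal entries.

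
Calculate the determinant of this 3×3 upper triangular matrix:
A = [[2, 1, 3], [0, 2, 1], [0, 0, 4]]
16

The determinant of a triangular matrix is the product of its diagonal entries (the off-diagonal entries above the diagonal do not affect it).
det(A) = (2) * (2) * (4) = 16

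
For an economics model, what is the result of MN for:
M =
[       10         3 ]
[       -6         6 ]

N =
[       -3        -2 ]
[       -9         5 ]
MN =
[      -57        -5 ]
[      -36        42 ]

Matrix multiplication: (MN)[i][j] = sum over k of M[i][k] * N[k][j].
  (MN)[0][0] = (10)*(-3) + (3)*(-9) = -57
  (MN)[0][1] = (10)*(-2) + (3)*(5) = -5
  (MN)[1][0] = (-6)*(-3) + (6)*(-9) = -36
  (MN)[1][1] = (-6)*(-2) + (6)*(5) = 42
MN =
[      -57        -5 ]
[      -36        42 ]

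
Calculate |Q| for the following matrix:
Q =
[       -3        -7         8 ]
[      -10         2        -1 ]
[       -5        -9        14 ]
det(Q) = -272

Expand along row 0 (cofactor expansion): det(Q) = a*(e*i - f*h) - b*(d*i - f*g) + c*(d*h - e*g), where the 3×3 is [[a, b, c], [d, e, f], [g, h, i]].
Minor M_00 = (2)*(14) - (-1)*(-9) = 28 - 9 = 19.
Minor M_01 = (-10)*(14) - (-1)*(-5) = -140 - 5 = -145.
Minor M_02 = (-10)*(-9) - (2)*(-5) = 90 + 10 = 100.
det(Q) = (-3)*(19) - (-7)*(-145) + (8)*(100) = -57 - 1015 + 800 = -272.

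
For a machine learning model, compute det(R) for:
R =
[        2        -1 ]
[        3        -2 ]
det(R) = -1

For a 2×2 matrix [[a, b], [c, d]], det = a*d - b*c.
det(R) = (2)*(-2) - (-1)*(3) = -4 + 3 = -1.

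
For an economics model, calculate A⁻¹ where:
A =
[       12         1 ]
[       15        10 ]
det(A) = 105
A⁻¹ =
[     2/21    -1/105 ]
[     -1/7      4/35 ]

For a 2×2 matrix A = [[a, b], [c, d]] with det(A) ≠ 0, A⁻¹ = (1/det(A)) * [[d, -b], [-c, a]].
det(A) = (12)*(10) - (1)*(15) = 120 - 15 = 105.
A⁻¹ = (1/105) * [[10, -1], [-15, 12]].
Dividing each entry by 105 and reducing:
A⁻¹ =
[     2/21    -1/105 ]
[     -1/7      4/35 ]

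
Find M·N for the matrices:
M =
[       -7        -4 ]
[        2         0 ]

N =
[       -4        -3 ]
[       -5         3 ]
MN =
[       48         9 ]
[       -8        -6 ]

Matrix multiplication: (MN)[i][j] = sum over k of M[i][k] * N[k][j].
  (MN)[0][0] = (-7)*(-4) + (-4)*(-5) = 48
  (MN)[0][1] = (-7)*(-3) + (-4)*(3) = 9
  (MN)[1][0] = (2)*(-4) + (0)*(-5) = -8
  (MN)[1][1] = (2)*(-3) + (0)*(3) = -6
MN =
[       48         9 ]
[       -8        -6 ]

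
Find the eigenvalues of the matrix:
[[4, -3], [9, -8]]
λ = -5 and λ = 1

Characteristic equation: det(A - λI) = 0
λ² - (trace)λ + (det) = 0
λ² - (-4)λ + (-5) = 0
λ² + 4λ - 5 = 0
Solving: λ = -5, 1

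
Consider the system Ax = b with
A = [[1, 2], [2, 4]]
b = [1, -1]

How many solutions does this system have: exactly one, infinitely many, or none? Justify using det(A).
No solution

det(A) = (1)*(4) - (2)*(2) = 0, so A is singular.
The column space of A is span(column 1) = span([1, 2]).
b = [1, -1] is not a scalar multiple of column 1, so b ∉ column space and the system is inconsistent — no solution.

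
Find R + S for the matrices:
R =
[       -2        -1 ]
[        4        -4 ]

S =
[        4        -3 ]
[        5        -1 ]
R + S =
[        2        -4 ]
[        9        -5 ]

Matrix addition is elementwise: (R+S)[i][j] = R[i][j] + S[i][j].
  (R+S)[0][0] = (-2) + (4) = 2
  (R+S)[0][1] = (-1) + (-3) = -4
  (R+S)[1][0] = (4) + (5) = 9
  (R+S)[1][1] = (-4) + (-1) = -5
R + S =
[        2        -4 ]
[        9        -5 ]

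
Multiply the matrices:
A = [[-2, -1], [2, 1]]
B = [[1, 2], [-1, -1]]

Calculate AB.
[[-1, -3], [1, 3]]

Each entry (i,j) of AB = sum over k of A[i][k]*B[k][j].
(AB)[0][0] = (-2)*(1) + (-1)*(-1) = -1
(AB)[0][1] = (-2)*(2) + (-1)*(-1) = -3
(AB)[1][0] = (2)*(1) + (1)*(-1) = 1
(AB)[1][1] = (2)*(2) + (1)*(-1) = 3
AB = [[-1, -3], [1, 3]]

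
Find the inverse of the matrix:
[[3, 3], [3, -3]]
[[1/6, 1/6], [1/6, -1/6]]

For [[a,b],[c,d]], inverse = (1/det)·[[d,-b],[-c,a]]
det = 3·-3 - 3·3 = -18
Inverse = (1/-18)·[[-3, -3], [-3, 3]]
        = [[1/6, 1/6], [1/6, -1/6]]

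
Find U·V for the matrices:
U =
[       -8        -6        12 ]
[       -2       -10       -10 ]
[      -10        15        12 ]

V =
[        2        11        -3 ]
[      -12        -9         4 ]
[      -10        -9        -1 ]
UV =
[      -64      -142       -12 ]
[      216       158       -24 ]
[     -320      -353        78 ]

Matrix multiplication: (UV)[i][j] = sum over k of U[i][k] * V[k][j].
  (UV)[0][0] = (-8)*(2) + (-6)*(-12) + (12)*(-10) = -64
  (UV)[0][1] = (-8)*(11) + (-6)*(-9) + (12)*(-9) = -142
  (UV)[0][2] = (-8)*(-3) + (-6)*(4) + (12)*(-1) = -12
  (UV)[1][0] = (-2)*(2) + (-10)*(-12) + (-10)*(-10) = 216
  (UV)[1][1] = (-2)*(11) + (-10)*(-9) + (-10)*(-9) = 158
  (UV)[1][2] = (-2)*(-3) + (-10)*(4) + (-10)*(-1) = -24
  (UV)[2][0] = (-10)*(2) + (15)*(-12) + (12)*(-10) = -320
  (UV)[2][1] = (-10)*(11) + (15)*(-9) + (12)*(-9) = -353
  (UV)[2][2] = (-10)*(-3) + (15)*(4) + (12)*(-1) = 78
UV =
[      -64      -142       -12 ]
[      216       158       -24 ]
[     -320      -353        78 ]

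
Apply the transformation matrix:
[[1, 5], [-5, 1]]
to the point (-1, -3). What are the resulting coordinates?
(-16, 2)

Matrix multiplication:
[[1, 5], [-5, 1]] × [-1, -3]ᵀ
= [1×-1 + 5×-3, -5×-1 + 1×-3]ᵀ
= [-16.0000, 2.0000]ᵀ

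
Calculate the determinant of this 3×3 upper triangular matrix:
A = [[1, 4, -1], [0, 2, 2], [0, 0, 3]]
6

The determinant of a triangular matrix is the product of its diagonal entries (the off-diagonal entries above the diagonal do not affect it).
det(A) = (1) * (2) * (3) = 6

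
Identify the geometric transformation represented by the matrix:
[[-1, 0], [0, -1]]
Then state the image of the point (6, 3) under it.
rotation by 180° (or reflection through origin); image of (6, 3) is (-6, -3)

This matches the form [[cos θ, -sin θ], [sin θ, cos θ]] of a rotation matrix; reading off cos θ and sin θ gives the angle.
The matrix [[-1, 0], [0, -1]] represents: rotation by 180° (or reflection through origin).
Applying it to (6, 3): [-1·6 + 0·3, 0·6 + -1·3] = (-6, -3).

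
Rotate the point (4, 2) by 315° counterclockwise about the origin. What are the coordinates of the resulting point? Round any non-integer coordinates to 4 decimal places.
(4.2426, -1.4142)

Rotation matrix R(θ) = [[cos θ, -sin θ], [sin θ, cos θ]]; for θ = 315°:
R = [[√2/2, √2/2], [-√2/2, √2/2]]
Result: R × [4, 2]ᵀ = [√2/2·4 + (√2/2)·2, -√2/2·4 + (√2/2)·2]ᵀ = (4.2426, -1.4142)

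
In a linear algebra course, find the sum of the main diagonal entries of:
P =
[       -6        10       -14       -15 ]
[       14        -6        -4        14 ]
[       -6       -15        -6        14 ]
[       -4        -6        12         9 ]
tr(P) = -6 - 6 - 6 + 9 = -9

The trace of a square matrix is the sum of its diagonal entries.
Diagonal entries of P: P[0][0] = -6, P[1][1] = -6, P[2][2] = -6, P[3][3] = 9.
tr(P) = -6 - 6 - 6 + 9 = -9.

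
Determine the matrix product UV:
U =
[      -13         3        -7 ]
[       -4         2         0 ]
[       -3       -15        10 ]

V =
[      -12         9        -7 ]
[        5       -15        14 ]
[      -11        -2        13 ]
UV =
[      248      -148        42 ]
[       58       -66        56 ]
[     -149       178       -59 ]

Matrix multiplication: (UV)[i][j] = sum over k of U[i][k] * V[k][j].
  (UV)[0][0] = (-13)*(-12) + (3)*(5) + (-7)*(-11) = 248
  (UV)[0][1] = (-13)*(9) + (3)*(-15) + (-7)*(-2) = -148
  (UV)[0][2] = (-13)*(-7) + (3)*(14) + (-7)*(13) = 42
  (UV)[1][0] = (-4)*(-12) + (2)*(5) + (0)*(-11) = 58
  (UV)[1][1] = (-4)*(9) + (2)*(-15) + (0)*(-2) = -66
  (UV)[1][2] = (-4)*(-7) + (2)*(14) + (0)*(13) = 56
  (UV)[2][0] = (-3)*(-12) + (-15)*(5) + (10)*(-11) = -149
  (UV)[2][1] = (-3)*(9) + (-15)*(-15) + (10)*(-2) = 178
  (UV)[2][2] = (-3)*(-7) + (-15)*(14) + (10)*(13) = -59
UV =
[      248      -148        42 ]
[       58       -66        56 ]
[     -149       178       -59 ]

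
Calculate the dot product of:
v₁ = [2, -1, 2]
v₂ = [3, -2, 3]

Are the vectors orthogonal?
14, No

The dot product is the sum of products of corresponding components.
v₁·v₂ = (2)*(3) + (-1)*(-2) + (2)*(3) = 6 + 2 + 6 = 14.
Two vectors are orthogonal iff their dot product is 0; here the dot product is 14, so the vectors are not orthogonal.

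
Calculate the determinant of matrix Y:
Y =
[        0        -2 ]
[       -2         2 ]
det(Y) = -4

For a 2×2 matrix [[a, b], [c, d]], det = a*d - b*c.
det(Y) = (0)*(2) - (-2)*(-2) = 0 - 4 = -4.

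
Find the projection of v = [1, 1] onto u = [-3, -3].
[1, 1]

The projection of v onto u is proj_u(v) = ((v·u) / (u·u)) · u.
v·u = (1)*(-3) + (1)*(-3) = -6.
u·u = (-3)*(-3) + (-3)*(-3) = 18.
coefficient = -6 / 18 = -1/3.
proj_u(v) = -1/3 · [-3, -3] = [1, 1].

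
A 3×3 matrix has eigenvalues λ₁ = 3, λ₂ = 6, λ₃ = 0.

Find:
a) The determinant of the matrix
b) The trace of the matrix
det = 0, trace = 9

Two standard eigenvalue identities:
- det(A) equals the product of the eigenvalues (counted with multiplicity).
- trace(A) equals the sum of the eigenvalues.
det(A) = (3)*(6)*(0) = 0.
trace(A) = 3 + 6 + 0 = 9.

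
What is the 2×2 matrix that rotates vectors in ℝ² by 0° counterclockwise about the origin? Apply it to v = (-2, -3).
R = [[1, 0], [0, 1]]; R·v = (-2, -3)

A counterclockwise rotation by angle θ in ℝ² has matrix R(θ) = [[cos θ, -sin θ], [sin θ, cos θ]].
For θ = 0°: cos θ = 1, sin θ = 0.
R(0°) = [[1, 0], [0, 1]].
R·v = [1·-2 + (0)·-3, 0·-2 + 1·-3] = (-2, -3).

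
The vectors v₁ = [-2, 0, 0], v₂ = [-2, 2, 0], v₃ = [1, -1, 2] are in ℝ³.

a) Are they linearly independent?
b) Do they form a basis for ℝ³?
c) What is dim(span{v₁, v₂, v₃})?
Yes independent, yes basis, dim = 3

Stack v₁, v₂, v₃ as rows of a 3×3 matrix.
[[-2, 0, 0]; [-2, 2, 0]; [1, -1, 2]] is already lower triangular with nonzero diagonal entries (-2, 2, 2), so its determinant is the product of the diagonal entries, det = (-2)·(2)·(2) = -8 ≠ 0, and the rows are linearly independent.
Three linearly independent vectors in ℝ³ form a basis for ℝ³, so dim(span{v₁,v₂,v₃}) = 3.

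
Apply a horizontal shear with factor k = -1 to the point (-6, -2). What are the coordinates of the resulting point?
(-4, -2)

Shear matrix for horizontal shear with factor k = -1:
[[1, -1], [0, 1]]
Result: (-6, -2) → (-4, -2)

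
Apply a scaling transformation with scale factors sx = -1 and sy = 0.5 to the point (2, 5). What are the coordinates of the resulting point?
(-2, 2.5)

Scaling matrix:
[[-1, 0], [0, 0.50]]
Result: (2 × -1, 5 × 0.5) = (-2, 2.5)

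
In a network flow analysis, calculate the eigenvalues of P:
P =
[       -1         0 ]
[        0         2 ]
λ = -1, 2

Solve det(P - λI) = 0. For a 2×2 matrix the characteristic equation is λ² - (trace)λ + det = 0.
trace(P) = a + d = -1 + 2 = 1.
det(P) = a*d - b*c = (-1)*(2) - (0)*(0) = -2 - 0 = -2.
Characteristic equation: λ² - (1)λ + (-2) = 0.
Discriminant = (1)² - 4*(-2) = 1 + 8 = 9.
λ = (1 ± √9) / 2 = (1 ± 3) / 2 = -1, 2.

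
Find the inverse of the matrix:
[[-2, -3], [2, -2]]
[[-1/5, 3/10], [-1/5, -1/5]]

For [[a,b],[c,d]], inverse = (1/det)·[[d,-b],[-c,a]]
det = -2·-2 - -3·2 = 10
Inverse = (1/10)·[[-2, 3], [-2, -2]]
        = [[-1/5, 3/10], [-1/5, -1/5]]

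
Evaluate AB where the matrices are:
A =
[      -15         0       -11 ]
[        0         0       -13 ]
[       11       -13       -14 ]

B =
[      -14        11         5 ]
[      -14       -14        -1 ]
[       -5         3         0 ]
AB =
[      265      -198       -75 ]
[       65       -39         0 ]
[       98       261        68 ]

Matrix multiplication: (AB)[i][j] = sum over k of A[i][k] * B[k][j].
  (AB)[0][0] = (-15)*(-14) + (0)*(-14) + (-11)*(-5) = 265
  (AB)[0][1] = (-15)*(11) + (0)*(-14) + (-11)*(3) = -198
  (AB)[0][2] = (-15)*(5) + (0)*(-1) + (-11)*(0) = -75
  (AB)[1][0] = (0)*(-14) + (0)*(-14) + (-13)*(-5) = 65
  (AB)[1][1] = (0)*(11) + (0)*(-14) + (-13)*(3) = -39
  (AB)[1][2] = (0)*(5) + (0)*(-1) + (-13)*(0) = 0
  (AB)[2][0] = (11)*(-14) + (-13)*(-14) + (-14)*(-5) = 98
  (AB)[2][1] = (11)*(11) + (-13)*(-14) + (-14)*(3) = 261
  (AB)[2][2] = (11)*(5) + (-13)*(-1) + (-14)*(0) = 68
AB =
[      265      -198       -75 ]
[       65       -39         0 ]
[       98       261        68 ]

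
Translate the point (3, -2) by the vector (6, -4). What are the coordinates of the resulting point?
(9, -6)

Translation by (6, -4):
x' = 3 + 6 = 9
y' = -2 + -4 = -6
Homogeneous matrix: [[1, 0, 6], [0, 1, -4], [0, 0, 1]]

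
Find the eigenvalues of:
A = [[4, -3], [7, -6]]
λ = -3, 1

Solve det(A - λI) = 0. For a 2×2 matrix this is λ² - (trace)λ + det = 0.
trace(A) = 4 - 6 = -2.
det(A) = (4)*(-6) - (-3)*(7) = -24 + 21 = -3.
Characteristic equation: λ² - (-2)λ + (-3) = 0.
Discriminant: (-2)² - 4*(-3) = 4 + 12 = 16.
Roots: λ = (-2 ± √16) / 2 = -3, 1.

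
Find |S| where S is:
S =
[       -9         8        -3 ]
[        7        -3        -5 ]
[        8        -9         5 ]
det(S) = 57

Expand along row 0 (cofactor expansion): det(S) = a*(e*i - f*h) - b*(d*i - f*g) + c*(d*h - e*g), where the 3×3 is [[a, b, c], [d, e, f], [g, h, i]].
Minor M_00 = (-3)*(5) - (-5)*(-9) = -15 - 45 = -60.
Minor M_01 = (7)*(5) - (-5)*(8) = 35 + 40 = 75.
Minor M_02 = (7)*(-9) - (-3)*(8) = -63 + 24 = -39.
det(S) = (-9)*(-60) - (8)*(75) + (-3)*(-39) = 540 - 600 + 117 = 57.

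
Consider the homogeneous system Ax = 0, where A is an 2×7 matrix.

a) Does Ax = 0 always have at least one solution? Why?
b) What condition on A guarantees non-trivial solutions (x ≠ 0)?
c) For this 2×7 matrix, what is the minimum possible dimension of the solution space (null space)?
a) Yes, x = 0 is always a solution. b) When A has linearly dependent columns (rank < n). c) Minimum nullity = 5.

a) x = 0 satisfies A·0 = 0, so the zero vector is always a solution.
b) Non-trivial solutions exist iff the columns of A are linearly dependent, equivalently rank(A) < n (the number of columns).
c) By rank-nullity, rank(A) + nullity(A) = n = 7. Since A has only 2 rows, rank(A) ≤ 2, so nullity(A) ≥ 7 - 2 = 5.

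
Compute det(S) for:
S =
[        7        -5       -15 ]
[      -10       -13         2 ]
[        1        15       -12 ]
det(S) = 3527

Expand along row 0 (cofactor expansion): det(S) = a*(e*i - f*h) - b*(d*i - f*g) + c*(d*h - e*g), where the 3×3 is [[a, b, c], [d, e, f], [g, h, i]].
Minor M_00 = (-13)*(-12) - (2)*(15) = 156 - 30 = 126.
Minor M_01 = (-10)*(-12) - (2)*(1) = 120 - 2 = 118.
Minor M_02 = (-10)*(15) - (-13)*(1) = -150 + 13 = -137.
det(S) = (7)*(126) - (-5)*(118) + (-15)*(-137) = 882 + 590 + 2055 = 3527.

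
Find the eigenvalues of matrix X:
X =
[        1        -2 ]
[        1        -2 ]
λ = -1, 0

Solve det(X - λI) = 0. For a 2×2 matrix the characteristic equation is λ² - (trace)λ + det = 0.
trace(X) = a + d = 1 - 2 = -1.
det(X) = a*d - b*c = (1)*(-2) - (-2)*(1) = -2 + 2 = 0.
Characteristic equation: λ² - (-1)λ + (0) = 0.
Discriminant = (-1)² - 4*(0) = 1 - 0 = 1.
λ = (-1 ± √1) / 2 = (-1 ± 1) / 2 = -1, 0.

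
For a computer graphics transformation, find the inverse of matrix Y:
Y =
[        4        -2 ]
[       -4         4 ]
det(Y) = 8
Y⁻¹ =
[      1/2       1/4 ]
[      1/2       1/2 ]

For a 2×2 matrix Y = [[a, b], [c, d]] with det(Y) ≠ 0, Y⁻¹ = (1/det(Y)) * [[d, -b], [-c, a]].
det(Y) = (4)*(4) - (-2)*(-4) = 16 - 8 = 8.
Y⁻¹ = (1/8) * [[4, 2], [4, 4]].
Dividing each entry by 8 and reducing:
Y⁻¹ =
[      1/2       1/4 ]
[      1/2       1/2 ]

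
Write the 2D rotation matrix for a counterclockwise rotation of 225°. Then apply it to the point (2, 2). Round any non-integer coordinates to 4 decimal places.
R = [[-√2/2, √2/2], [-√2/2, -√2/2]]; R·(2, 2) = (0.0000, -2.8284)

Rotation matrix formula: R(θ) = [[cos θ, -sin θ], [sin θ, cos θ]]
For θ = 225°:
cos(225°) = -√2/2
sin(225°) = -√2/2
R = [[-√2/2, √2/2], [-√2/2, -√2/2]]
Apply to (2, 2): [-√2/2·2 + (√2/2)·2, -√2/2·2 + -√2/2·2] = (0.0000, -2.8284)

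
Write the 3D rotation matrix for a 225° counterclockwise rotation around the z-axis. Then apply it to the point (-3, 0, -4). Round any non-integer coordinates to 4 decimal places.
R = [[-√2/2, √2/2, 0], [-√2/2, -√2/2, 0], [0, 0, 1]]; R·(-3, 0, -4) = (2.1213, 2.1213, -4.0000)

Rotation matrix for 225° around z-axis:
cos(225°) = -√2/2, sin(225°) = -√2/2
R = [[-√2/2, √2/2, 0], [-√2/2, -√2/2, 0], [0, 0, 1]]
Apply to (-3, 0, -4): R·[-3, 0, -4]ᵀ = (2.1213, 2.1213, -4.0000)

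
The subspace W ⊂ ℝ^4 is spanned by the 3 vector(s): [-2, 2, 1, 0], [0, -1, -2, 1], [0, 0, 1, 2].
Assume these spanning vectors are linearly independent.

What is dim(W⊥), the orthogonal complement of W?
dim(W⊥) = 1

For any subspace W of ℝ^n, dim(W) + dim(W⊥) = n (the whole-space dimension).
Here the given 3 vectors are linearly independent, so dim(W) = 3.
Thus dim(W⊥) = n - dim(W) = 4 - 3 = 1.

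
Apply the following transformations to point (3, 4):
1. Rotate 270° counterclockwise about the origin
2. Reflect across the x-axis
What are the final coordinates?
(4, 3)

Step 1: Rotate 270° → (4, -3)
Step 2: Reflect across the x-axis → (4, 3)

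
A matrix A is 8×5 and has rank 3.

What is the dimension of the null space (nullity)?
2

The rank-nullity theorem for an m×n matrix states:
rank(A) + nullity(A) = n (the number of columns).
Here n = 5 and rank(A) = 3, so nullity(A) = 5 - 3 = 2.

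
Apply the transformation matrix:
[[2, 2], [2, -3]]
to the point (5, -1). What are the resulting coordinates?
(8, 13)

Matrix multiplication:
[[2, 2], [2, -3]] × [5, -1]ᵀ
= [2×5 + 2×-1, 2×5 + -3×-1]ᵀ
= [8.0000, 13.0000]ᵀ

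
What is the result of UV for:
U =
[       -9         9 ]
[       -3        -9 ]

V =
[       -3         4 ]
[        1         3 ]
UV =
[       36        -9 ]
[        0       -39 ]

Matrix multiplication: (UV)[i][j] = sum over k of U[i][k] * V[k][j].
  (UV)[0][0] = (-9)*(-3) + (9)*(1) = 36
  (UV)[0][1] = (-9)*(4) + (9)*(3) = -9
  (UV)[1][0] = (-3)*(-3) + (-9)*(1) = 0
  (UV)[1][1] = (-3)*(4) + (-9)*(3) = -39
UV =
[       36        -9 ]
[        0       -39 ]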